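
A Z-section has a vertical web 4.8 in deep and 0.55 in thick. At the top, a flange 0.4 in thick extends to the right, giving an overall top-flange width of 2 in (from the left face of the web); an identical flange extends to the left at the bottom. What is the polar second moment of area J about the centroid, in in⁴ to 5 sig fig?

Decompose the section into non-overlapping parts with the origin at the bottom-left of its bounding rectangle.
Web: 0.55 × 4.8, A = 2.64 in², y = 2.4 in, Ī = 5.0688 in⁴.
Top flange (beyond web): 1.45 × 0.4, A = 0.58 in², y = 4.6 in, Ī = 0.007733333 in⁴.
Bottom flange (beyond web): 1.45 × 0.4, A = 0.58 in², y = 0.2 in, Ī = 0.007733333 in⁴.
Centroid: ȳ = ΣA·y / ΣA = 2.4 in.
Transfer each piece to the centroidal x-axis using Ī + A·d² with d = y − 2.4:
  web: d = 0 in → contributes +5.0688 in⁴
  top flange (beyond web): d = 2.2 in → contributes +2.814933 in⁴
  bottom flange (beyond web): d = -2.2 in → contributes +2.814933 in⁴
Total I = 10.69867 in⁴.
For the y-axis: x̄ = 1.725 in.
Repeating about the centroidal y-axis gives I_y = 1.429792 in⁴.
Polar second moment: J = I_x + I_y = 12.12846 in⁴.

J ≈ 12.128 in⁴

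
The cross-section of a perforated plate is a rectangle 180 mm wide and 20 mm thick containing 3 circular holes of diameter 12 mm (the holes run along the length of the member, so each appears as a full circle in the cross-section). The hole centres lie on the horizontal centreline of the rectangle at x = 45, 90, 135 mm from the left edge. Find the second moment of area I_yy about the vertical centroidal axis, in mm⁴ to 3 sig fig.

Break the section into simple shapes (no overlaps), measuring from the bottom-left corner of the bounding box.
Plate: 180 × 20, A = 3 600 mm², x = 90 mm, Ī = 9 720 000 mm⁴.
Hole 1 (subtracted): ⌀12, A = 113.1 mm², x = 45 mm, Ī = 1017.9 mm⁴.
Hole 2 (subtracted): ⌀12, A = 113.1 mm², x = 90 mm, Ī = 1017.9 mm⁴.
Hole 3 (subtracted): ⌀12, A = 113.1 mm², x = 135 mm, Ī = 1017.9 mm⁴.
By symmetry the centroid is at mid-width, x̄ = 90 mm.
Transfer each piece to the vertical centroidal axis using Ī + A·d² with d = x − 90:
  plate: d = 0 mm → contributes +9 720 000 mm⁴
  hole 1: d = -45 mm → contributes −230 040 mm⁴
  hole 2: d = 0 mm → contributes −1017.9 mm⁴
  hole 3: d = 45 mm → contributes −230 040 mm⁴
Total I = 9 258 902 mm⁴.

I_yy ≈ 9.26 × 10⁶ mm⁴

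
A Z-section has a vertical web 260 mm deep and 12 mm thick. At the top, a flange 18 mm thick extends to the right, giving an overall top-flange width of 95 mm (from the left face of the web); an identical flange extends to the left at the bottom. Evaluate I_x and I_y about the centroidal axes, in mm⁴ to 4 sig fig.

I_x ≈ 6.140 × 10⁷ mm⁴, I_y ≈ 8.494 × 10⁶ mm⁴

Break the section into simple shapes (no overlaps), measuring from the bottom-left corner of the bounding box.
Web: 12 × 260, A = 3 120 mm², y = 130 mm, Ī = 17 576 000 mm⁴.
Top flange (beyond web): 83 × 18, A = 1 494 mm², y = 251 mm, Ī = 40 338 mm⁴.
Bottom flange (beyond web): 83 × 18, A = 1 494 mm², y = 9 mm, Ī = 40 338 mm⁴.
Centroid: ȳ = ΣA·y / ΣA = 130 mm.
Transfer each piece to the centroidal x-axis using Ī + A·d² with d = y − 130:
  web: d = 0 mm → contributes +17 576 000 mm⁴
  top flange (beyond web): d = 121 mm → contributes +21 913 992 mm⁴
  bottom flange (beyond web): d = -121 mm → contributes +21 913 992 mm⁴
Total I = 61 403 984 mm⁴.
For the y-axis: x̄ = 89 mm.
Repeating about the centroidal y-axis gives I_y = 8 494 476 mm⁴.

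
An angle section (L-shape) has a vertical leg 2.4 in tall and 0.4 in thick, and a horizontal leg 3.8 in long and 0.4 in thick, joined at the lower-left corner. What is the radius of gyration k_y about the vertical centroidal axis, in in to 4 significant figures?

k_y ≈ 1.202 in

Decompose the section into non-overlapping parts with the origin at the bottom-left of its bounding rectangle.
Vertical leg: 0.4 × 2.4, A = 0.96 in², x = 0.2 in, Ī = 0.0128 in⁴.
Horizontal leg (remainder): 3.4 × 0.4, A = 1.36 in², x = 2.1 in, Ī = 1.31013 in⁴.
Centroid: x̄ = ΣA·x / ΣA = 1.31379 in.
Transfer each piece to the vertical centroidal axis using Ī + A·d² with d = x − 1.31379:
  vertical leg: d = -1.11379 in → contributes +1.20371 in⁴
  horizontal leg (remainder): d = 0.786207 in → contributes +2.15078 in⁴
Total I = 3.35449 in⁴.
Radius of gyration: k = √(I/A) = √(3.35449 / 2.32) = 1.20246 in.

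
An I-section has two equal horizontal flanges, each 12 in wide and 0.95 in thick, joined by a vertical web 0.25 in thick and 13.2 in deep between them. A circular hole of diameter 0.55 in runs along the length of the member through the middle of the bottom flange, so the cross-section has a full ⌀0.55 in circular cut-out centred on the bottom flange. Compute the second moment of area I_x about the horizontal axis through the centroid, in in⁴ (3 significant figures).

I_x ≈ 1180 in⁴

Decompose the section into non-overlapping parts with the origin at the bottom-left of its bounding rectangle.
Bottom flange: 12 × 0.95, A = 11.4 in², y = 0.475 in, Ī = 0.85738 in⁴.
Web: 0.25 × 13.2, A = 3.3 in², y = 7.55 in, Ī = 47.916 in⁴.
Top flange: 12 × 0.95, A = 11.4 in², y = 14.625 in, Ī = 0.85738 in⁴.
Hole (subtracted): ⌀0.55, A = 0.23758 in², y = 0.475 in, Ī = 0.0044918 in⁴.
Centroid: ȳ = ΣA·y / ΣA = 7.615 in.
Transfer each piece to the horizontal axis through the centroid using Ī + A·d² with d = y − 7.615:
  bottom flange: d = -7.14 in → contributes +582.02 in⁴
  web: d = -0.064994 in → contributes +47.93 in⁴
  top flange: d = 7.01 in → contributes +561.06 in⁴
  hole: d = -7.14 in → contributes −12.116 in⁴
Total I = 1178.9 in⁴.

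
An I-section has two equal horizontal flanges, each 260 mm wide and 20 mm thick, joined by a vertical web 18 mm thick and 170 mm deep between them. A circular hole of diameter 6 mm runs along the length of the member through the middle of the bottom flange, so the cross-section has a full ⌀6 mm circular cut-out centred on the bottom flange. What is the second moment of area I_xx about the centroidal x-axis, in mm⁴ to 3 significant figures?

Split into non-overlapping primitives; take the origin at the lower-left of the bounding box.
Bottom flange: 260 × 20, A = 5 200 mm², y = 10 mm, Ī = 173 333 mm⁴.
Web: 18 × 170, A = 3 060 mm², y = 105 mm, Ī = 7 369 500 mm⁴.
Top flange: 260 × 20, A = 5 200 mm², y = 200 mm, Ī = 173 333 mm⁴.
Hole (subtracted): ⌀6, A = 28.274 mm², y = 10 mm, Ī = 63.617 mm⁴.
Centroid: ȳ = ΣA·y / ΣA = 105.2 mm.
Transfer each piece to the centroidal x-axis using Ī + A·d² with d = y − 105.2:
  bottom flange: d = -95.2 mm → contributes +47 301 120 mm⁴
  web: d = -0.19998 mm → contributes +7 369 622 mm⁴
  top flange: d = 94.8 mm → contributes +46 905 962 mm⁴
  hole: d = -95.2 mm → contributes −256 315 mm⁴
Total I = 101 320 390 mm⁴.

I_xx ≈ 1.01 × 10⁸ mm⁴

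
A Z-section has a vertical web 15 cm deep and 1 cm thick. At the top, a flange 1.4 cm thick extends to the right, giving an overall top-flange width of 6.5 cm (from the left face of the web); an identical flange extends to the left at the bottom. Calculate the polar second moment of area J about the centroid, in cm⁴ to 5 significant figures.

J ≈ 1198.6 cm⁴

Split into non-overlapping primitives; take the origin at the lower-left of the bounding box.
Web: 1 × 15, A = 15 cm², y = 7.5 cm, Ī = 281.25 cm⁴.
Top flange (beyond web): 5.5 × 1.4, A = 7.7 cm², y = 14.3 cm, Ī = 1.257667 cm⁴.
Bottom flange (beyond web): 5.5 × 1.4, A = 7.7 cm², y = 0.7 cm, Ī = 1.257667 cm⁴.
Centroid: ȳ = ΣA·y / ΣA = 7.5 cm.
Transfer each piece to the centroidal x-axis using Ī + A·d² with d = y − 7.5:
  web: d = 0 cm → contributes +281.25 cm⁴
  top flange (beyond web): d = 6.8 cm → contributes +357.3057 cm⁴
  bottom flange (beyond web): d = -6.8 cm → contributes +357.3057 cm⁴
Total I = 995.8613 cm⁴.
For the y-axis: x̄ = 6 cm.
Repeating about the centroidal y-axis gives I_y = 202.7333 cm⁴.
Polar second moment: J = I_x + I_y = 1198.595 cm⁴.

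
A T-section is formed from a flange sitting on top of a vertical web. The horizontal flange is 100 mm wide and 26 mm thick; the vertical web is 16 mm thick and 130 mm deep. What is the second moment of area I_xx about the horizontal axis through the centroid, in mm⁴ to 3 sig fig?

I_xx ≈ 1.01 × 10⁷ mm⁴

Treat the section as a set of non-overlapping primitives; coordinates are from the bounding-box lower-left.
Flange: 100 × 26, A = 2 600 mm², y = 143 mm, Ī = 146 467 mm⁴.
Web: 16 × 130, A = 2 080 mm², y = 65 mm, Ī = 2 929 333 mm⁴.
Centroid: ȳ = ΣA·y / ΣA = 108.33 mm.
Transfer each piece to the horizontal axis through the centroid using Ī + A·d² with d = y − 108.33:
  flange: d = 34.667 mm → contributes +3 271 089 mm⁴
  web: d = -43.333 mm → contributes +6 835 111 mm⁴
Total I = 10 106 200 mm⁴.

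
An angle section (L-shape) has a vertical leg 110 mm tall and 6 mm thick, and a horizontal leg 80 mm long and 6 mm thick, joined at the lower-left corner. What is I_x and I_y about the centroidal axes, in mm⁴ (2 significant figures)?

Treat the section as a set of non-overlapping primitives; coordinates are from the bounding-box lower-left.
Vertical leg: 6 × 110, A = 660 mm², y = 55 mm, Ī = 665 500 mm⁴.
Horizontal leg (remainder): 74 × 6, A = 444 mm², y = 3 mm, Ī = 1 332 mm⁴.
Centroid: ȳ = ΣA·y / ΣA = 34.09 mm.
Transfer each piece to the centroidal x-axis using Ī + A·d² with d = y − 34.09:
  vertical leg: d = 20.91 mm → contributes +954 155 mm⁴
  horizontal leg (remainder): d = -31.09 mm → contributes +430 413 mm⁴
Total I = 1 384 568 mm⁴.
For the y-axis: x̄ = 19.09 mm.
Repeating about the centroidal y-axis gives I_y = 629 288 mm⁴.

I_x ≈ 1.4 × 10⁶ mm⁴, I_y ≈ 6.3 × 10⁵ mm⁴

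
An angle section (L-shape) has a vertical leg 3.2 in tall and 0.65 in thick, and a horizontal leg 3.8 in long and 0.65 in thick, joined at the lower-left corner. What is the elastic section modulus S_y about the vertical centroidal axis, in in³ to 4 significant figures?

Decompose the section into non-overlapping parts with the origin at the bottom-left of its bounding rectangle.
Vertical leg: 0.65 × 3.2, A = 2.08 in², x = 0.325 in, Ī = 0.0732333 in⁴.
Horizontal leg (remainder): 3.15 × 0.65, A = 2.0475 in², x = 2.225 in, Ī = 1.69303 in⁴.
Centroid: x̄ = ΣA·x / ΣA = 1.26752 in.
Transfer each piece to the vertical centroidal axis using Ī + A·d² with d = x − 1.26752:
  vertical leg: d = -0.94252 in → contributes +1.92099 in⁴
  horizontal leg (remainder): d = 0.95748 in → contributes +3.57011 in⁴
Total I = 5.4911 in⁴.
Extreme fibre distance c = 2.53248 in; S = I/c = 2.16827 in³.

S_y ≈ 2.168 in³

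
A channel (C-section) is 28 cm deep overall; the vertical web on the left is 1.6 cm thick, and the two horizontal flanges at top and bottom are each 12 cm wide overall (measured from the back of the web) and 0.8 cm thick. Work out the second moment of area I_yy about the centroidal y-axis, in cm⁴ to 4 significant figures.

I_yy ≈ 596.3 cm⁴

Decompose the section into non-overlapping parts with the origin at the bottom-left of its bounding rectangle.
Web: 1.6 × 28, A = 44.8 cm², x = 0.8 cm, Ī = 9.55733 cm⁴.
Top flange (beyond web): 10.4 × 0.8, A = 8.32 cm², x = 6.8 cm, Ī = 74.9909 cm⁴.
Bottom flange (beyond web): 10.4 × 0.8, A = 8.32 cm², x = 6.8 cm, Ī = 74.9909 cm⁴.
Centroid: x̄ = ΣA·x / ΣA = 2.425 cm.
Transfer each piece to the centroidal y-axis using Ī + A·d² with d = x − 2.425:
  web: d = -1.625 cm → contributes +127.857 cm⁴
  top flange (beyond web): d = 4.375 cm → contributes +234.241 cm⁴
  bottom flange (beyond web): d = 4.375 cm → contributes +234.241 cm⁴
Total I = 596.339 cm⁴.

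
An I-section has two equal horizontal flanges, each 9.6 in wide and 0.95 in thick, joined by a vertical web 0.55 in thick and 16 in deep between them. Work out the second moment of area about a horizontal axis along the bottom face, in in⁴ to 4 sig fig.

Treat the section as a set of non-overlapping primitives; coordinates are from the bounding-box lower-left.
Bottom flange: 9.6 × 0.95, A = 9.12 in², y = 0.475 in, Ī = 0.6859 in⁴.
Web: 0.55 × 16, A = 8.8 in², y = 8.95 in, Ī = 187.733 in⁴.
Top flange: 9.6 × 0.95, A = 9.12 in², y = 17.425 in, Ī = 0.6859 in⁴.
Transfer each piece to the base of the section using Ī + A·d² with d = y − 0:
  bottom flange: d = 0.475 in → contributes +2.7436 in⁴
  web: d = 8.95 in → contributes +892.635 in⁴
  top flange: d = 17.425 in → contributes +2769.8 in⁴
Total I = 3665.18 in⁴.

I_base ≈ 3665 in⁴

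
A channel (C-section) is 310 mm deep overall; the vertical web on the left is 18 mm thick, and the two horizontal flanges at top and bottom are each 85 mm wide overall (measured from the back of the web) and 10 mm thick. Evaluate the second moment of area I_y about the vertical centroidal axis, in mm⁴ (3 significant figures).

Decompose the section into non-overlapping parts with the origin at the bottom-left of its bounding rectangle.
Web: 18 × 310, A = 5 580 mm², x = 9 mm, Ī = 150 660 mm⁴.
Top flange (beyond web): 67 × 10, A = 670 mm², x = 51.5 mm, Ī = 250 636 mm⁴.
Bottom flange (beyond web): 67 × 10, A = 670 mm², x = 51.5 mm, Ī = 250 636 mm⁴.
Centroid: x̄ = ΣA·x / ΣA = 17.23 mm.
Transfer each piece to the vertical centroidal axis using Ī + A·d² with d = x − 17.23:
  web: d = -8.2298 mm → contributes +528 588 mm⁴
  top flange (beyond web): d = 34.27 mm → contributes +1 037 516 mm⁴
  bottom flange (beyond web): d = 34.27 mm → contributes +1 037 516 mm⁴
Total I = 2 603 621 mm⁴.

I_y ≈ 2.60 × 10⁶ mm⁴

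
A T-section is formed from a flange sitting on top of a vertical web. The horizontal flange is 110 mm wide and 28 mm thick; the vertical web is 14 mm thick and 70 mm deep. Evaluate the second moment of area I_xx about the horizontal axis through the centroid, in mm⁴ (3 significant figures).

I_xx ≈ 2.39 × 10⁶ mm⁴

Treat the section as a set of non-overlapping primitives; coordinates are from the bounding-box lower-left.
Flange: 110 × 28, A = 3 080 mm², y = 84 mm, Ī = 201 227 mm⁴.
Web: 14 × 70, A = 980 mm², y = 35 mm, Ī = 400 167 mm⁴.
Centroid: ȳ = ΣA·y / ΣA = 72.172 mm.
Transfer each piece to the horizontal axis through the centroid using Ī + A·d² with d = y − 72.172:
  flange: d = 11.828 mm → contributes +632 093 mm⁴
  web: d = -37.172 mm → contributes +1 754 319 mm⁴
Total I = 2 386 413 mm⁴.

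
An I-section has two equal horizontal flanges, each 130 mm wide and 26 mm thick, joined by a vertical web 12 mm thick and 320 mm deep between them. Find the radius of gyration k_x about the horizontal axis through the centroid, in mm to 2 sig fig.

Break the section into simple shapes (no overlaps), measuring from the bottom-left corner of the bounding box.
Bottom flange: 130 × 26, A = 3 380 mm², y = 13 mm, Ī = 190 407 mm⁴.
Web: 12 × 320, A = 3 840 mm², y = 186 mm, Ī = 32 768 000 mm⁴.
Top flange: 130 × 26, A = 3 380 mm², y = 359 mm, Ī = 190 407 mm⁴.
By symmetry the centroid is at mid-height, ȳ = 186 mm.
Transfer each piece to the horizontal axis through the centroid using Ī + A·d² with d = y − 186:
  bottom flange: d = -173 mm → contributes +101 350 427 mm⁴
  web: d = 0 mm → contributes +32 768 000 mm⁴
  top flange: d = 173 mm → contributes +101 350 427 mm⁴
Total I = 235 468 853 mm⁴.
Radius of gyration: k = √(I/A) = √(235 468 853 / 10 600) = 149 mm.

k_x ≈ 150 mm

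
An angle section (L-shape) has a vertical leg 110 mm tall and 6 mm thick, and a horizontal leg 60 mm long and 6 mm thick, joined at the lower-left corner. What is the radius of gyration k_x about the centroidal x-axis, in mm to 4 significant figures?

Split into non-overlapping primitives; take the origin at the lower-left of the bounding box.
Vertical leg: 6 × 110, A = 660 mm², y = 55 mm, Ī = 665 500 mm⁴.
Horizontal leg (remainder): 54 × 6, A = 324 mm², y = 3 mm, Ī = 972 mm⁴.
Centroid: ȳ = ΣA·y / ΣA = 37.878 mm.
Transfer each piece to the centroidal x-axis using Ī + A·d² with d = y − 37.878:
  vertical leg: d = 17.122 mm → contributes +858 986 mm⁴
  horizontal leg (remainder): d = -34.878 mm → contributes +395 111 mm⁴
Total I = 1 254 097 mm⁴.
Radius of gyration: k = √(I/A) = √(1 254 097 / 984) = 35.7 mm.

k_x ≈ 35.70 mm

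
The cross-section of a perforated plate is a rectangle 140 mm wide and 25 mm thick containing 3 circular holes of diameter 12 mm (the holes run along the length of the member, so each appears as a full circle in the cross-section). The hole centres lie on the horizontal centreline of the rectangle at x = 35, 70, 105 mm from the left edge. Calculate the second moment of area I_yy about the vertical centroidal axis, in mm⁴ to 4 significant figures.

I_yy ≈ 5.437 × 10⁶ mm⁴

Break the section into simple shapes (no overlaps), measuring from the bottom-left corner of the bounding box.
Plate: 140 × 25, A = 3 500 mm², x = 70 mm, Ī = 5 716 667 mm⁴.
Hole 1 (subtracted): ⌀12, A = 113.097 mm², x = 35 mm, Ī = 1017.88 mm⁴.
Hole 2 (subtracted): ⌀12, A = 113.097 mm², x = 70 mm, Ī = 1017.88 mm⁴.
Hole 3 (subtracted): ⌀12, A = 113.097 mm², x = 105 mm, Ī = 1017.88 mm⁴.
By symmetry the centroid is at mid-width, x̄ = 70 mm.
Transfer each piece to the vertical centroidal axis using Ī + A·d² with d = x − 70:
  plate: d = 0 mm → contributes +5 716 667 mm⁴
  hole 1: d = -35 mm → contributes −139 562 mm⁴
  hole 2: d = 0 mm → contributes −1017.88 mm⁴
  hole 3: d = 35 mm → contributes −139 562 mm⁴
Total I = 5 436 525 mm⁴.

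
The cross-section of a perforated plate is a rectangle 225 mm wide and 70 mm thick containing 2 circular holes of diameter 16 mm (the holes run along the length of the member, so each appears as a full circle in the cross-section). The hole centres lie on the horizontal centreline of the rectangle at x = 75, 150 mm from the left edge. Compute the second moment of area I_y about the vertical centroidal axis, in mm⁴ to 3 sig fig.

Split into non-overlapping primitives; take the origin at the lower-left of the bounding box.
Plate: 225 × 70, A = 15 750 mm², x = 112.5 mm, Ī = 66 445 313 mm⁴.
Hole 1 (subtracted): ⌀16, A = 201.06 mm², x = 75 mm, Ī = 3 217 mm⁴.
Hole 2 (subtracted): ⌀16, A = 201.06 mm², x = 150 mm, Ī = 3 217 mm⁴.
By symmetry the centroid is at mid-width, x̄ = 112.5 mm.
Transfer each piece to the vertical centroidal axis using Ī + A·d² with d = x − 112.5:
  plate: d = 0 mm → contributes +66 445 313 mm⁴
  hole 1: d = -37.5 mm → contributes −285 960 mm⁴
  hole 2: d = 37.5 mm → contributes −285 960 mm⁴
Total I = 65 873 392 mm⁴.

I_y ≈ 6.59 × 10⁷ mm⁴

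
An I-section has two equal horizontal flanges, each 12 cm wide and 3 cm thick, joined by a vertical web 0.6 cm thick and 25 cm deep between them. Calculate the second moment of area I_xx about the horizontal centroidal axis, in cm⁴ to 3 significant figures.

I_xx ≈ 1.49 × 10⁴ cm⁴

Treat the section as a set of non-overlapping primitives; coordinates are from the bounding-box lower-left.
Bottom flange: 12 × 3, A = 36 cm², y = 1.5 cm, Ī = 27 cm⁴.
Web: 0.6 × 25, A = 15 cm², y = 15.5 cm, Ī = 781.25 cm⁴.
Top flange: 12 × 3, A = 36 cm², y = 29.5 cm, Ī = 27 cm⁴.
By symmetry the centroid is at mid-height, ȳ = 15.5 cm.
Transfer each piece to the horizontal centroidal axis using Ī + A·d² with d = y − 15.5:
  bottom flange: d = -14 cm → contributes +7 083 cm⁴
  web: d = 0 cm → contributes +781.25 cm⁴
  top flange: d = 14 cm → contributes +7 083 cm⁴
Total I = 14 947 cm⁴.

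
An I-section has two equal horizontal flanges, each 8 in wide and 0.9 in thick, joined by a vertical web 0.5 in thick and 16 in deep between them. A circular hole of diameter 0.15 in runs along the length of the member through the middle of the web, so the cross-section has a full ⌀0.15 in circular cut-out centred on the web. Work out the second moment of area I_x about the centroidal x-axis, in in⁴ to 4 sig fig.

Treat the section as a set of non-overlapping primitives; coordinates are from the bounding-box lower-left.
Bottom flange: 8 × 0.9, A = 7.2 in², y = 0.45 in, Ī = 0.486 in⁴.
Web: 0.5 × 16, A = 8 in², y = 8.9 in, Ī = 170.667 in⁴.
Top flange: 8 × 0.9, A = 7.2 in², y = 17.35 in, Ī = 0.486 in⁴.
Hole (subtracted): ⌀0.15, A = 0.0176715 in², y = 8.9 in, Ī = 0.0000248505 in⁴.
By symmetry the centroid is at mid-height, ȳ = 8.9 in.
Transfer each piece to the centroidal x-axis using Ī + A·d² with d = y − 8.9:
  bottom flange: d = -8.45 in → contributes +514.584 in⁴
  web: d = 0 in → contributes +170.667 in⁴
  top flange: d = 8.45 in → contributes +514.584 in⁴
  hole: d = 0 in → contributes −0.0000248505 in⁴
Total I = 1199.83 in⁴.

I_x ≈ 1200 in⁴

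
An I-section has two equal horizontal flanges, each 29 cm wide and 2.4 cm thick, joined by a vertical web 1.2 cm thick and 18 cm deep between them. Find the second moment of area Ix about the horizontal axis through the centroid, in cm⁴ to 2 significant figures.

Ix ≈ 1.5 × 10⁴ cm⁴

Split into non-overlapping primitives; take the origin at the lower-left of the bounding box.
Bottom flange: 29 × 2.4, A = 69.6 cm², y = 1.2 cm, Ī = 33.41 cm⁴.
Web: 1.2 × 18, A = 21.6 cm², y = 11.4 cm, Ī = 583.2 cm⁴.
Top flange: 29 × 2.4, A = 69.6 cm², y = 21.6 cm, Ī = 33.41 cm⁴.
By symmetry the centroid is at mid-height, ȳ = 11.4 cm.
Transfer each piece to the horizontal axis through the centroid using Ī + A·d² with d = y − 11.4:
  bottom flange: d = -10.2 cm → contributes +7 275 cm⁴
  web: d = 0 cm → contributes +583.2 cm⁴
  top flange: d = 10.2 cm → contributes +7 275 cm⁴
Total I = 15 132 cm⁴.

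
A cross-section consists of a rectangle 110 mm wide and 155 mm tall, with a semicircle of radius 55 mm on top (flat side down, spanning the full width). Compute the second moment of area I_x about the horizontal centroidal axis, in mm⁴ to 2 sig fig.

I_x ≈ 7.3 × 10⁷ mm⁴

Treat the section as a set of non-overlapping primitives; coordinates are from the bounding-box lower-left.
Rectangular body: 110 × 155, A = 17 050 mm², y = 77.5 mm, Ī = 34 135 521 mm⁴.
Semicircular cap: semicircle r = 55, A = 4 752 mm², y = 178.3 mm, Ī = 1 004 345 mm⁴.
Centroid: ȳ = ΣA·y / ΣA = 99.48 mm.
Transfer each piece to the horizontal centroidal axis using Ī + A·d² with d = y − 99.48:
  rectangular body: d = -21.98 mm → contributes +42 371 684 mm⁴
  semicircular cap: d = 78.86 mm → contributes +30 557 516 mm⁴
Total I = 72 929 200 mm⁴.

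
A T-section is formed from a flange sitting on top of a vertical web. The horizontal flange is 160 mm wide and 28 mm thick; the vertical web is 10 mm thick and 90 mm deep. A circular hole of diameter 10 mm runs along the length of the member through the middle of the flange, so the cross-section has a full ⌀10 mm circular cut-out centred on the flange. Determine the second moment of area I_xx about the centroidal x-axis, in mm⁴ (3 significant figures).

Split into non-overlapping primitives; take the origin at the lower-left of the bounding box.
Flange: 160 × 28, A = 4 480 mm², y = 104 mm, Ī = 292 693 mm⁴.
Web: 10 × 90, A = 900 mm², y = 45 mm, Ī = 607 500 mm⁴.
Hole (subtracted): ⌀10, A = 78.54 mm², y = 104 mm, Ī = 490.87 mm⁴.
Centroid: ȳ = ΣA·y / ΣA = 93.984 mm.
Transfer each piece to the centroidal x-axis using Ī + A·d² with d = y − 93.984:
  flange: d = 10.016 mm → contributes +742 138 mm⁴
  web: d = -48.984 mm → contributes +2 766 979 mm⁴
  hole: d = 10.016 mm → contributes −8370.2 mm⁴
Total I = 3 500 747 mm⁴.

I_xx ≈ 3.50 × 10⁶ mm⁴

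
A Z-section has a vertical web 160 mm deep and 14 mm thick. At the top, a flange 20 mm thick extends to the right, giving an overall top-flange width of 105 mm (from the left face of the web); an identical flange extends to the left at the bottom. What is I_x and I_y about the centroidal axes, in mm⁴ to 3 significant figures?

Split into non-overlapping primitives; take the origin at the lower-left of the bounding box.
Web: 14 × 160, A = 2 240 mm², y = 80 mm, Ī = 4 778 667 mm⁴.
Top flange (beyond web): 91 × 20, A = 1 820 mm², y = 150 mm, Ī = 60 667 mm⁴.
Bottom flange (beyond web): 91 × 20, A = 1 820 mm², y = 10 mm, Ī = 60 667 mm⁴.
Centroid: ȳ = ΣA·y / ΣA = 80 mm.
Transfer each piece to the centroidal x-axis using Ī + A·d² with d = y − 80:
  web: d = 0 mm → contributes +4 778 667 mm⁴
  top flange (beyond web): d = 70 mm → contributes +8 978 667 mm⁴
  bottom flange (beyond web): d = -70 mm → contributes +8 978 667 mm⁴
Total I = 22 736 000 mm⁴.
For the y-axis: x̄ = 98 mm.
Repeating about the centroidal y-axis gives I_y = 12 581 240 mm⁴.

I_x ≈ 2.27 × 10⁷ mm⁴, I_y ≈ 1.26 × 10⁷ mm⁴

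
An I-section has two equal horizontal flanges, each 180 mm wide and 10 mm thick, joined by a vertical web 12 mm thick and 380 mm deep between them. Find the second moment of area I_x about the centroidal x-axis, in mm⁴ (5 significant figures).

Split into non-overlapping primitives; take the origin at the lower-left of the bounding box.
Bottom flange: 180 × 10, A = 1 800 mm², y = 5 mm, Ī = 15 000 mm⁴.
Web: 12 × 380, A = 4 560 mm², y = 200 mm, Ī = 54 872 000 mm⁴.
Top flange: 180 × 10, A = 1 800 mm², y = 395 mm, Ī = 15 000 mm⁴.
By symmetry the centroid is at mid-height, ȳ = 200 mm.
Transfer each piece to the centroidal x-axis using Ī + A·d² with d = y − 200:
  bottom flange: d = -195 mm → contributes +68 460 000 mm⁴
  web: d = 0 mm → contributes +54 872 000 mm⁴
  top flange: d = 195 mm → contributes +68 460 000 mm⁴
Total I = 191 792 000 mm⁴.

I_x ≈ 1.9179 × 10⁸ mm⁴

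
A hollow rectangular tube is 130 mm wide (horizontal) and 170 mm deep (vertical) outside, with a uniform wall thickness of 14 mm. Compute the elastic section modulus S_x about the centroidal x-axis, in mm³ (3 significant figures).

S_x ≈ 3.40 × 10⁵ mm³

Break the section into simple shapes (no overlaps), measuring from the bottom-left corner of the bounding box.
Outer rectangle: 130 × 170, A = 22 100 mm², y = 85 mm, Ī = 53 224 167 mm⁴.
Inner void (subtracted): 102 × 142, A = 14 484 mm², y = 85 mm, Ī = 24 337 948 mm⁴.
By symmetry the centroid is at mid-height, ȳ = 85 mm.
All pieces are centred on the centroidal x-axis, so I = ΣĪ (holes subtracted) = 28 886 219 mm⁴.
Extreme fibre distance c = 85 mm; S = I/c = 339 838 mm³.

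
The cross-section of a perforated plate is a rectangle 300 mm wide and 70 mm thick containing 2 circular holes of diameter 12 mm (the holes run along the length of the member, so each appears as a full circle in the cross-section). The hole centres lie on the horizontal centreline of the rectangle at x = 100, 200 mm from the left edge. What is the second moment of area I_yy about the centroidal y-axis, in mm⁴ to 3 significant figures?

Break the section into simple shapes (no overlaps), measuring from the bottom-left corner of the bounding box.
Plate: 300 × 70, A = 21 000 mm², x = 150 mm, Ī = 157 500 000 mm⁴.
Hole 1 (subtracted): ⌀12, A = 113.1 mm², x = 100 mm, Ī = 1017.9 mm⁴.
Hole 2 (subtracted): ⌀12, A = 113.1 mm², x = 200 mm, Ī = 1017.9 mm⁴.
By symmetry the centroid is at mid-width, x̄ = 150 mm.
Transfer each piece to the centroidal y-axis using Ī + A·d² with d = x − 150:
  plate: d = 0 mm → contributes +157 500 000 mm⁴
  hole 1: d = -50 mm → contributes −283 761 mm⁴
  hole 2: d = 50 mm → contributes −283 761 mm⁴
Total I = 156 932 478 mm⁴.

I_yy ≈ 1.57 × 10⁸ mm⁴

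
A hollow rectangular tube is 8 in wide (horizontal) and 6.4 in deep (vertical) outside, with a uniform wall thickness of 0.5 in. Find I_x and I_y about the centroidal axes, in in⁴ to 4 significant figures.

Break the section into simple shapes (no overlaps), measuring from the bottom-left corner of the bounding box.
Outer rectangle: 8 × 6.4, A = 51.2 in², y = 3.2 in, Ī = 174.763 in⁴.
Inner void (subtracted): 7 × 5.4, A = 37.8 in², y = 3.2 in, Ī = 91.854 in⁴.
By symmetry the centroid is at mid-height, ȳ = 3.2 in.
All pieces are centred on the centroidal x-axis, so I = ΣĪ (holes subtracted) = 82.9087 in⁴.
Repeating about the centroidal y-axis gives I_y = 118.717 in⁴.

I_x ≈ 82.91 in⁴, I_y ≈ 118.7 in⁴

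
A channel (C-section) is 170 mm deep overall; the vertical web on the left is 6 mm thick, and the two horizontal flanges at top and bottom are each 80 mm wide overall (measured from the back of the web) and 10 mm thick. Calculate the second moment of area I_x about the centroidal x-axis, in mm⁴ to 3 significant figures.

Split into non-overlapping primitives; take the origin at the lower-left of the bounding box.
Web: 6 × 170, A = 1 020 mm², y = 85 mm, Ī = 2 456 500 mm⁴.
Top flange (beyond web): 74 × 10, A = 740 mm², y = 165 mm, Ī = 6166.7 mm⁴.
Bottom flange (beyond web): 74 × 10, A = 740 mm², y = 5 mm, Ī = 6166.7 mm⁴.
By symmetry the centroid is at mid-height, ȳ = 85 mm.
Transfer each piece to the centroidal x-axis using Ī + A·d² with d = y − 85:
  web: d = 0 mm → contributes +2 456 500 mm⁴
  top flange (beyond web): d = 80 mm → contributes +4 742 167 mm⁴
  bottom flange (beyond web): d = -80 mm → contributes +4 742 167 mm⁴
Total I = 11 940 833 mm⁴.

I_x ≈ 1.19 × 10⁷ mm⁴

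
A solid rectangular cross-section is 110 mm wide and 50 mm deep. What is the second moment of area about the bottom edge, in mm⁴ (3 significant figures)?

The section: 110 × 50, A = 5 500 mm², y = 25 mm, Ī = 1 145 833 mm⁴.
Transfer it to a horizontal axis along the bottom face using Ī + A·d² with d = y − 0:
  the section: d = 25 mm → contributes +4 583 333 mm⁴
Total I = 4 583 333 mm⁴.

I_base ≈ 4.58 × 10⁶ mm⁴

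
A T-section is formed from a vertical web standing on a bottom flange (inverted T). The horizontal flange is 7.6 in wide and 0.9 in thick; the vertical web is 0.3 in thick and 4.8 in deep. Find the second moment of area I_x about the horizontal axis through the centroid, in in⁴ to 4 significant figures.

I_x ≈ 12.89 in⁴

Decompose the section into non-overlapping parts with the origin at the bottom-left of its bounding rectangle.
Flange: 7.6 × 0.9, A = 6.84 in², y = 0.45 in, Ī = 0.4617 in⁴.
Web: 0.3 × 4.8, A = 1.44 in², y = 3.3 in, Ī = 2.7648 in⁴.
Centroid: ȳ = ΣA·y / ΣA = 0.945652 in.
Transfer each piece to the horizontal axis through the centroid using Ī + A·d² with d = y − 0.945652:
  flange: d = -0.495652 in → contributes +2.14209 in⁴
  web: d = 2.35435 in → contributes +10.7467 in⁴
Total I = 12.8887 in⁴.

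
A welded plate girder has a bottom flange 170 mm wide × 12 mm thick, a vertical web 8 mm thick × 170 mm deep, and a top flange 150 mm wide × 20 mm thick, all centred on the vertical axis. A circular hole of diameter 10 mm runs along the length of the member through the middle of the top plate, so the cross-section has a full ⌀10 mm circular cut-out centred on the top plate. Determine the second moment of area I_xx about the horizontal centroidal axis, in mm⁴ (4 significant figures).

Split into non-overlapping primitives; take the origin at the lower-left of the bounding box.
Bottom plate: 170 × 12, A = 2 040 mm², y = 6 mm, Ī = 24 480 mm⁴.
Web plate: 8 × 170, A = 1 360 mm², y = 97 mm, Ī = 3 275 333 mm⁴.
Top plate: 150 × 20, A = 3 000 mm², y = 192 mm, Ī = 100 000 mm⁴.
Hole (subtracted): ⌀10, A = 78.5398 mm², y = 192 mm, Ī = 490.874 mm⁴.
Centroid: ȳ = ΣA·y / ΣA = 111.538 mm.
Transfer each piece to the horizontal centroidal axis using Ī + A·d² with d = y − 111.538:
  bottom plate: d = -105.538 mm → contributes +22 746 368 mm⁴
  web plate: d = -14.5376 mm → contributes +3 562 757 mm⁴
  top plate: d = 80.4624 mm → contributes +19 522 604 mm⁴
  hole: d = 80.4624 mm → contributes −508 973 mm⁴
Total I = 45 322 756 mm⁴.

I_xx ≈ 4.532 × 10⁷ mm⁴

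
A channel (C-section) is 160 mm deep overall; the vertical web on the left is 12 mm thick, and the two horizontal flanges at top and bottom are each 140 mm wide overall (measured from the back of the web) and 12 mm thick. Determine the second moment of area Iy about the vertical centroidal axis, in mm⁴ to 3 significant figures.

Split into non-overlapping primitives; take the origin at the lower-left of the bounding box.
Web: 12 × 160, A = 1 920 mm², x = 6 mm, Ī = 23 040 mm⁴.
Top flange (beyond web): 128 × 12, A = 1 536 mm², x = 76 mm, Ī = 2 097 152 mm⁴.
Bottom flange (beyond web): 128 × 12, A = 1 536 mm², x = 76 mm, Ī = 2 097 152 mm⁴.
Centroid: x̄ = ΣA·x / ΣA = 49.077 mm.
Transfer each piece to the vertical centroidal axis using Ī + A·d² with d = x − 49.077:
  web: d = -43.077 mm → contributes +3 585 833 mm⁴
  top flange (beyond web): d = 26.923 mm → contributes +3 210 525 mm⁴
  bottom flange (beyond web): d = 26.923 mm → contributes +3 210 525 mm⁴
Total I = 10 006 882 mm⁴.

Iy ≈ 1.00 × 10⁷ mm⁴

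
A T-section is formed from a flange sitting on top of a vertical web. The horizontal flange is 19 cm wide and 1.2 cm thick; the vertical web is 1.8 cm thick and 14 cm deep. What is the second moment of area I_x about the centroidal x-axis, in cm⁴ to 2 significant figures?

Split into non-overlapping primitives; take the origin at the lower-left of the bounding box.
Flange: 19 × 1.2, A = 22.8 cm², y = 14.6 cm, Ī = 2.736 cm⁴.
Web: 1.8 × 14, A = 25.2 cm², y = 7 cm, Ī = 411.6 cm⁴.
Centroid: ȳ = ΣA·y / ΣA = 10.61 cm.
Transfer each piece to the centroidal x-axis using Ī + A·d² with d = y − 10.61:
  flange: d = 3.99 cm → contributes +365.7 cm⁴
  web: d = -3.61 cm → contributes +740 cm⁴
Total I = 1 106 cm⁴.

I_x ≈ 1100 cm⁴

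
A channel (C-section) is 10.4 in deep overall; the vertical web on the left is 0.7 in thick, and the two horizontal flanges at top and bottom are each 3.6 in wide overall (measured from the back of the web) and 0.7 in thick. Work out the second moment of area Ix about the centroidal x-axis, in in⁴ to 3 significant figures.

Ix ≈ 161 in⁴

Split into non-overlapping primitives; take the origin at the lower-left of the bounding box.
Web: 0.7 × 10.4, A = 7.28 in², y = 5.2 in, Ī = 65.617 in⁴.
Top flange (beyond web): 2.9 × 0.7, A = 2.03 in², y = 10.05 in, Ī = 0.082892 in⁴.
Bottom flange (beyond web): 2.9 × 0.7, A = 2.03 in², y = 0.35 in, Ī = 0.082892 in⁴.
By symmetry the centroid is at mid-height, ȳ = 5.2 in.
Transfer each piece to the centroidal x-axis using Ī + A·d² with d = y − 5.2:
  web: d = 0 in → contributes +65.617 in⁴
  top flange (beyond web): d = 4.85 in → contributes +47.834 in⁴
  bottom flange (beyond web): d = -4.85 in → contributes +47.834 in⁴
Total I = 161.28 in⁴.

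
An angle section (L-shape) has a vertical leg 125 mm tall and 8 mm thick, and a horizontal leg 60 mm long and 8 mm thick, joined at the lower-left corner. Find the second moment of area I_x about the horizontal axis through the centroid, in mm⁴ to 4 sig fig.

I_x ≈ 2.310 × 10⁶ mm⁴

Break the section into simple shapes (no overlaps), measuring from the bottom-left corner of the bounding box.
Vertical leg: 8 × 125, A = 1 000 mm², y = 62.5 mm, Ī = 1 302 083 mm⁴.
Horizontal leg (remainder): 52 × 8, A = 416 mm², y = 4 mm, Ī = 2218.67 mm⁴.
Centroid: ȳ = ΣA·y / ΣA = 45.3136 mm.
Transfer each piece to the horizontal axis through the centroid using Ī + A·d² with d = y − 45.3136:
  vertical leg: d = 17.1864 mm → contributes +1 597 457 mm⁴
  horizontal leg (remainder): d = -41.3136 mm → contributes +712 252 mm⁴
Total I = 2 309 709 mm⁴.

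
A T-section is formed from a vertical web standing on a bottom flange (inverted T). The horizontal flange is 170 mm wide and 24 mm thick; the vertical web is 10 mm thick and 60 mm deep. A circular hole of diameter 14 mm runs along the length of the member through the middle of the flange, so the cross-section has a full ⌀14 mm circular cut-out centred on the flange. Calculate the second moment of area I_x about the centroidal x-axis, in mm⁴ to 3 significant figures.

Treat the section as a set of non-overlapping primitives; coordinates are from the bounding-box lower-left.
Flange: 170 × 24, A = 4 080 mm², y = 12 mm, Ī = 195 840 mm⁴.
Web: 10 × 60, A = 600 mm², y = 54 mm, Ī = 180 000 mm⁴.
Hole (subtracted): ⌀14, A = 153.94 mm², y = 12 mm, Ī = 1885.7 mm⁴.
Centroid: ȳ = ΣA·y / ΣA = 17.568 mm.
Transfer each piece to the centroidal x-axis using Ī + A·d² with d = y − 17.568:
  flange: d = -5.5678 mm → contributes +322 320 mm⁴
  web: d = 36.432 mm → contributes +976 385 mm⁴
  hole: d = -5.5678 mm → contributes −6657.8 mm⁴
Total I = 1 292 047 mm⁴.

I_x ≈ 1.29 × 10⁶ mm⁴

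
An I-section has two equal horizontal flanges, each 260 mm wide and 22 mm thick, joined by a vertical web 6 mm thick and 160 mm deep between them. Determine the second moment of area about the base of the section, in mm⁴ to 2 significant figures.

Treat the section as a set of non-overlapping primitives; coordinates are from the bounding-box lower-left.
Bottom flange: 260 × 22, A = 5 720 mm², y = 11 mm, Ī = 230 707 mm⁴.
Web: 6 × 160, A = 960 mm², y = 102 mm, Ī = 2 048 000 mm⁴.
Top flange: 260 × 22, A = 5 720 mm², y = 193 mm, Ī = 230 707 mm⁴.
Transfer each piece to the base of the section using Ī + A·d² with d = y − 0:
  bottom flange: d = 11 mm → contributes +922 827 mm⁴
  web: d = 102 mm → contributes +12 035 840 mm⁴
  top flange: d = 193 mm → contributes +213 294 987 mm⁴
Total I = 226 253 653 mm⁴.

I_base ≈ 2.3 × 10⁸ mm⁴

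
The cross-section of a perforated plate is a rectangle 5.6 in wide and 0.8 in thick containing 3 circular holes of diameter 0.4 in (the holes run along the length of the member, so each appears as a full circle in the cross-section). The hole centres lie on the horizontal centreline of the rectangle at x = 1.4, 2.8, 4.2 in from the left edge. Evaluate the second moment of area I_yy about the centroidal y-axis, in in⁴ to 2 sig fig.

I_yy ≈ 11 in⁴

Break the section into simple shapes (no overlaps), measuring from the bottom-left corner of the bounding box.
Plate: 5.6 × 0.8, A = 4.48 in², x = 2.8 in, Ī = 11.71 in⁴.
Hole 1 (subtracted): ⌀0.4, A = 0.1257 in², x = 1.4 in, Ī = 0.001257 in⁴.
Hole 2 (subtracted): ⌀0.4, A = 0.1257 in², x = 2.8 in, Ī = 0.001257 in⁴.
Hole 3 (subtracted): ⌀0.4, A = 0.1257 in², x = 4.2 in, Ī = 0.001257 in⁴.
By symmetry the centroid is at mid-width, x̄ = 2.8 in.
Transfer each piece to the centroidal y-axis using Ī + A·d² with d = x − 2.8:
  plate: d = 0 in → contributes +11.71 in⁴
  hole 1: d = -1.4 in → contributes −0.2476 in⁴
  hole 2: d = 0 in → contributes −0.001257 in⁴
  hole 3: d = 1.4 in → contributes −0.2476 in⁴
Total I = 11.21 in⁴.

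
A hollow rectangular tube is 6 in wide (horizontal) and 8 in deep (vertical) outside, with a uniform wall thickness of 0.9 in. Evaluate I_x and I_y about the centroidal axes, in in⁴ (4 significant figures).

Treat the section as a set of non-overlapping primitives; coordinates are from the bounding-box lower-left.
Outer rectangle: 6 × 8, A = 48 in², y = 4 in, Ī = 256 in⁴.
Inner void (subtracted): 4.2 × 6.2, A = 26.04 in², y = 4 in, Ī = 83.4148 in⁴.
By symmetry the centroid is at mid-height, ȳ = 4 in.
All pieces are centred on the centroidal x-axis, so I = ΣĪ (holes subtracted) = 172.585 in⁴.
Repeating about the centroidal y-axis gives I_y = 105.721 in⁴.

I_x ≈ 172.6 in⁴, I_y ≈ 105.7 in⁴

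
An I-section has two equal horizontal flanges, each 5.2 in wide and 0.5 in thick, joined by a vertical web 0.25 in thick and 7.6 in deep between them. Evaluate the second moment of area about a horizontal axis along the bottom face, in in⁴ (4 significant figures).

Treat the section as a set of non-overlapping primitives; coordinates are from the bounding-box lower-left.
Bottom flange: 5.2 × 0.5, A = 2.6 in², y = 0.25 in, Ī = 0.0541667 in⁴.
Web: 0.25 × 7.6, A = 1.9 in², y = 4.3 in, Ī = 9.14533 in⁴.
Top flange: 5.2 × 0.5, A = 2.6 in², y = 8.35 in, Ī = 0.0541667 in⁴.
Transfer each piece to the bottom edge using Ī + A·d² with d = y − 0:
  bottom flange: d = 0.25 in → contributes +0.216667 in⁴
  web: d = 4.3 in → contributes +44.2763 in⁴
  top flange: d = 8.35 in → contributes +181.333 in⁴
Total I = 225.826 in⁴.

I_base ≈ 225.8 in⁴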